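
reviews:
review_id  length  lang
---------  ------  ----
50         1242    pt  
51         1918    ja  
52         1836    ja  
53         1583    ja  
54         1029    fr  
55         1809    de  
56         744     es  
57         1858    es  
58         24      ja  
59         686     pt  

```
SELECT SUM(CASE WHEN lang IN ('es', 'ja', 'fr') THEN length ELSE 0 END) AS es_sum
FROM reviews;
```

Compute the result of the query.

8992

review_id=50: ✗
review_id=51: ✓ → 1918
review_id=52: ✓ → 1836
review_id=53: ✓ → 1583
review_id=54: ✓ → 1029
review_id=55: ✗
review_id=56: ✓ → 744
review_id=57: ✓ → 1858
review_id=58: ✓ → 24
review_id=59: ✗
es_sum = 1918 + 1836 + 1583 + 1029 + 744 + 1858 + 24 = 8992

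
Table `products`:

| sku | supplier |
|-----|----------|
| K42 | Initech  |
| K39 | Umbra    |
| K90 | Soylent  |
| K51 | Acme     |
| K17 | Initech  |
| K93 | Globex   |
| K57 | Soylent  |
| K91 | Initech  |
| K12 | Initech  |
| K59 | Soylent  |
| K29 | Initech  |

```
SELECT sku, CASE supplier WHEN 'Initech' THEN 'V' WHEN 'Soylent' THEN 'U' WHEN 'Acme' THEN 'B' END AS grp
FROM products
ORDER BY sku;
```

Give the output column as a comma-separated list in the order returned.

V, V, V, NULL, V, B, U, U, U, V, NULL

sku=K12: supplier='Initech' → V
sku=K17: supplier='Initech' → V
sku=K29: supplier='Initech' → V
sku=K39: (no match → NULL) → NULL
sku=K42: supplier='Initech' → V
sku=K51: supplier='Acme' → B
sku=K57: supplier='Soylent' → U
sku=K59: supplier='Soylent' → U
sku=K90: supplier='Soylent' → U
sku=K91: supplier='Initech' → V
sku=K93: (no match → NULL) → NULL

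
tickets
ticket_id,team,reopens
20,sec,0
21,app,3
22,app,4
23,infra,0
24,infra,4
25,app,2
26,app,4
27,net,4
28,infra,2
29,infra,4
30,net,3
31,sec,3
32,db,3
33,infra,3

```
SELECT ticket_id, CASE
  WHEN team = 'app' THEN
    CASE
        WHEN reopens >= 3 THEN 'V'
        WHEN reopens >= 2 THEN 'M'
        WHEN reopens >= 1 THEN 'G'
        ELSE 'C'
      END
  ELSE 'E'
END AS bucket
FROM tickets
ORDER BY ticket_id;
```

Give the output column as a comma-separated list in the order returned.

ticket_id=20: team='sec' → outer ELSE → E
ticket_id=21: team='app' → inner[reopens >= 3] → V
ticket_id=22: team='app' → inner[reopens >= 3] → V
ticket_id=23: team='infra' → outer ELSE → E
ticket_id=24: team='infra' → outer ELSE → E
ticket_id=25: team='app' → inner[reopens >= 2] → M
ticket_id=26: team='app' → inner[reopens >= 3] → V
ticket_id=27: team='net' → outer ELSE → E
ticket_id=28: team='infra' → outer ELSE → E
ticket_id=29: team='infra' → outer ELSE → E
ticket_id=30: team='net' → outer ELSE → E
ticket_id=31: team='sec' → outer ELSE → E
ticket_id=32: team='db' → outer ELSE → E
ticket_id=33: team='infra' → outer ELSE → E

E, V, V, E, E, M, V, E, E, E, E, E, E, E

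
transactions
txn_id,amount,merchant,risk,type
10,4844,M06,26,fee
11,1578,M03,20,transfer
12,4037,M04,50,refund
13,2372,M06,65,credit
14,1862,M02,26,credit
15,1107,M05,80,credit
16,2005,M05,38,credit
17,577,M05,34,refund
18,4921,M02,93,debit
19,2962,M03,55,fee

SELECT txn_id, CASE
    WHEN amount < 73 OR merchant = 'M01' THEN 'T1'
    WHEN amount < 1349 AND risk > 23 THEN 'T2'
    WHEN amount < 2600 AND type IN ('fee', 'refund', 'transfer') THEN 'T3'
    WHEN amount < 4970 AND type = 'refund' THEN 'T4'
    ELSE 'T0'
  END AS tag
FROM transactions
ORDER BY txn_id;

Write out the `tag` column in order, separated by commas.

T0, T3, T4, T0, T0, T2, T0, T2, T0, T0

txn_id=10: ELSE → T0
txn_id=11: amount < 2600 AND type IN ('fee', 'refund', 'transfer') → T3
txn_id=12: amount < 4970 AND type = 'refund' → T4
txn_id=13: ELSE → T0
txn_id=14: ELSE → T0
txn_id=15: amount < 1349 AND risk > 23 → T2
txn_id=16: ELSE → T0
txn_id=17: amount < 1349 AND risk > 23 → T2
txn_id=18: ELSE → T0
txn_id=19: ELSE → T0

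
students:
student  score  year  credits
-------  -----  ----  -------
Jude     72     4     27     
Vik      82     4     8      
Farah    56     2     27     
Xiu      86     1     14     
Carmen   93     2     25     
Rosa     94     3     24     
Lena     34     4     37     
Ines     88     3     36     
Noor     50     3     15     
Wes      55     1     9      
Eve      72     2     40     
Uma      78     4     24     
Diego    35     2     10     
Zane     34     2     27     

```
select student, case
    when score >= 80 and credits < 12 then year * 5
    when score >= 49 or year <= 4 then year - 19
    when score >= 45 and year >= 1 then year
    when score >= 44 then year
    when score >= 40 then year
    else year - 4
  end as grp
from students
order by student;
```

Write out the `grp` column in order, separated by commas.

student=Carmen: score >= 49 or year <= 4 → -17
student=Diego: score >= 49 or year <= 4 → -17
student=Eve: score >= 49 or year <= 4 → -17
student=Farah: score >= 49 or year <= 4 → -17
student=Ines: score >= 49 or year <= 4 → -16
student=Jude: score >= 49 or year <= 4 → -15
student=Lena: score >= 49 or year <= 4 → -15
student=Noor: score >= 49 or year <= 4 → -16
student=Rosa: score >= 49 or year <= 4 → -16
student=Uma: score >= 49 or year <= 4 → -15
student=Vik: score >= 80 and credits < 12 → 20
student=Wes: score >= 49 or year <= 4 → -18
student=Xiu: score >= 49 or year <= 4 → -18
student=Zane: score >= 49 or year <= 4 → -17

-17, -17, -17, -17, -16, -15, -15, -16, -16, -15, 20, -18, -18, -17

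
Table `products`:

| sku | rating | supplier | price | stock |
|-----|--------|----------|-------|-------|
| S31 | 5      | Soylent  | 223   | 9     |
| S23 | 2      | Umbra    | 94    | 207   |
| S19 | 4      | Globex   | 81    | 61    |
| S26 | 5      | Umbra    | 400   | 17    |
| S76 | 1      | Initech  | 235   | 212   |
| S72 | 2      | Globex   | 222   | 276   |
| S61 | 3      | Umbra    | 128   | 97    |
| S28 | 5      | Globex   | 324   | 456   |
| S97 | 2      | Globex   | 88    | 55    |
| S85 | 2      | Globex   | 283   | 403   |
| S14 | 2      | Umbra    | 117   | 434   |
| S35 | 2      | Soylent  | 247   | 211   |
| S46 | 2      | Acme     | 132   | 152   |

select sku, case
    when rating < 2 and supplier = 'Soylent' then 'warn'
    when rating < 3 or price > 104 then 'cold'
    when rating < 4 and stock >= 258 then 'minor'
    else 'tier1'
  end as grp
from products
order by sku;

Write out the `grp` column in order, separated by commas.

cold, tier1, cold, cold, cold, cold, cold, cold, cold, cold, cold, cold, cold

sku=S14: rating < 3 or price > 104 → cold
sku=S19: ELSE → tier1
sku=S23: rating < 3 or price > 104 → cold
sku=S26: rating < 3 or price > 104 → cold
sku=S28: rating < 3 or price > 104 → cold
sku=S31: rating < 3 or price > 104 → cold
sku=S35: rating < 3 or price > 104 → cold
sku=S46: rating < 3 or price > 104 → cold
sku=S61: rating < 3 or price > 104 → cold
sku=S72: rating < 3 or price > 104 → cold
sku=S76: rating < 3 or price > 104 → cold
sku=S85: rating < 3 or price > 104 → cold
sku=S97: rating < 3 or price > 104 → cold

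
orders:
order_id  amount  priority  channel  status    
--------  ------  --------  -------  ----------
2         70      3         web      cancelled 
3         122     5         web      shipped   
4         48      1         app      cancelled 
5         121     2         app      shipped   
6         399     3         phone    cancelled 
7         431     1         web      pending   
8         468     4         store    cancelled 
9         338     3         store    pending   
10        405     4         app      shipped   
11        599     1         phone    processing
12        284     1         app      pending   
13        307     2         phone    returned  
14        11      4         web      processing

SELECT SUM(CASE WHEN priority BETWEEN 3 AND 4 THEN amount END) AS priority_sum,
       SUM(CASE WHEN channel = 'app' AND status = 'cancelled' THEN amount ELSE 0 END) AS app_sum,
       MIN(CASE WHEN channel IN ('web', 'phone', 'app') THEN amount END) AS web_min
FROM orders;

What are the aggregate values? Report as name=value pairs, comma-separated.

[priority_sum: priority BETWEEN 3 AND 4]
order_id=2: ✓ → 70
order_id=3: ✗
order_id=4: ✗
order_id=5: ✗
order_id=6: ✓ → 399
order_id=7: ✗
order_id=8: ✓ → 468
order_id=9: ✓ → 338
order_id=10: ✓ → 405
order_id=11: ✗
order_id=12: ✗
order_id=13: ✗
order_id=14: ✓ → 11
priority_sum = 70 + 399 + 468 + 338 + 405 + 11 = 1691
—
[app_sum: channel = 'app' AND status = 'cancelled']
order_id=2: ✗
order_id=3: ✗
order_id=4: ✓ → 48
order_id=5: ✗
order_id=6: ✗
order_id=7: ✗
order_id=8: ✗
order_id=9: ✗
order_id=10: ✗
order_id=11: ✗
order_id=12: ✗
order_id=13: ✗
order_id=14: ✗
app_sum = 48
—
[web_min: channel IN ('web', 'phone', 'app')]
order_id=2: ✓ → 70
order_id=3: ✓ → 122
order_id=4: ✓ → 48
order_id=5: ✓ → 121
order_id=6: ✓ → 399
order_id=7: ✓ → 431
order_id=8: ✗
order_id=9: ✗
order_id=10: ✓ → 405
order_id=11: ✓ → 599
order_id=12: ✓ → 284
order_id=13: ✓ → 307
order_id=14: ✓ → 11
web_min = MIN(70, 122, 48, 121, 399, 431, 405, 599, 284, 307, 11) = 11

priority_sum=1691, app_sum=48, web_min=11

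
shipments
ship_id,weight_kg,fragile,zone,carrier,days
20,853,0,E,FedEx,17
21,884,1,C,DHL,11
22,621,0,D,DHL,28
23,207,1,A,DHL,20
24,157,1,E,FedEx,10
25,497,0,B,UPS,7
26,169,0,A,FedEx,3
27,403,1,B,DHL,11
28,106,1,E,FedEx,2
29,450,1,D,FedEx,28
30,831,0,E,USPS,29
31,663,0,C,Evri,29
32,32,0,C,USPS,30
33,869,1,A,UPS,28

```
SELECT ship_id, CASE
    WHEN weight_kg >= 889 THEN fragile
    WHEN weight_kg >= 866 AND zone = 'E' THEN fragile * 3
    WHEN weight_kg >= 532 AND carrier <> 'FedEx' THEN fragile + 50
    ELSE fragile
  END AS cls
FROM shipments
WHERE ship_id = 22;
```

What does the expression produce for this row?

ship_id = 22: weight_kg=621, fragile=0, zone=D, carrier=DHL, days=28.
weight_kg >= 889 → false
weight_kg >= 866 AND zone = 'E' → false
weight_kg >= 532 AND carrier <> 'FedEx' → true → 50

50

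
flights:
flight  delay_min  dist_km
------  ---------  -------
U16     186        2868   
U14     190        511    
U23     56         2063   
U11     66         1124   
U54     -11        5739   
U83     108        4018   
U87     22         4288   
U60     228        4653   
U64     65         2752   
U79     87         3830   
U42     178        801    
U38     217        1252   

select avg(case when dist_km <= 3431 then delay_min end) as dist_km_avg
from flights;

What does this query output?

136.8571428571

flight=U16: ✓ → 186
flight=U14: ✓ → 190
flight=U23: ✓ → 56
flight=U11: ✓ → 66
flight=U54: ✗
flight=U83: ✗
flight=U87: ✗
flight=U60: ✗
flight=U64: ✓ → 65
flight=U79: ✗
flight=U42: ✓ → 178
flight=U38: ✓ → 217
dist_km_avg = (186 + 190 + 56 + 66 + 65 + 178 + 217) / 7 = 136.8571428571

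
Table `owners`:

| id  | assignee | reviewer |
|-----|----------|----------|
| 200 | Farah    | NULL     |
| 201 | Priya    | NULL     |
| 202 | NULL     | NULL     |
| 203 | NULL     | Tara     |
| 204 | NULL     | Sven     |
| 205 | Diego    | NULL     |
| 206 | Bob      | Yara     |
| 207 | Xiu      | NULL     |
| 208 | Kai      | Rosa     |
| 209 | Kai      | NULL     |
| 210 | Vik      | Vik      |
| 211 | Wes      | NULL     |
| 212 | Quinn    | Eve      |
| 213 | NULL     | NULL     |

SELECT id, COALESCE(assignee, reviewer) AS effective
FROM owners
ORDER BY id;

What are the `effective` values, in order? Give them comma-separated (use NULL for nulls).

Farah, Priya, NULL, Tara, Sven, Diego, Bob, Xiu, Kai, Kai, Vik, Wes, Quinn, NULL

id=200: assignee=Farah → Farah
id=201: assignee=Priya → Priya
id=202: assignee=NULL, reviewer=NULL (all NULL) → NULL
id=203: assignee=NULL, reviewer=Tara → Tara
id=204: assignee=NULL, reviewer=Sven → Sven
id=205: assignee=Diego → Diego
id=206: assignee=Bob → Bob
id=207: assignee=Xiu → Xiu
id=208: assignee=Kai → Kai
id=209: assignee=Kai → Kai
id=210: assignee=Vik → Vik
id=211: assignee=Wes → Wes
id=212: assignee=Quinn → Quinn
id=213: assignee=NULL, reviewer=NULL (all NULL) → NULL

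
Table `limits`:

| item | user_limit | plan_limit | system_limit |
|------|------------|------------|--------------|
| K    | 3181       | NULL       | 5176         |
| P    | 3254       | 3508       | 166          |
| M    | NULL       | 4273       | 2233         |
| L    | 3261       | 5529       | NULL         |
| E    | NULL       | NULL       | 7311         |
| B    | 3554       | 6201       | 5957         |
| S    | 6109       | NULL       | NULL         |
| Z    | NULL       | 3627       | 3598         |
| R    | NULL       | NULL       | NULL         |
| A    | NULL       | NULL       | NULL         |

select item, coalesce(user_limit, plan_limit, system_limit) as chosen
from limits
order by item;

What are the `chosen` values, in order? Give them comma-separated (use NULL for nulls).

item=A: user_limit=NULL, plan_limit=NULL, system_limit=NULL (all NULL) → NULL
item=B: user_limit=3554 → 3554
item=E: user_limit=NULL, plan_limit=NULL, system_limit=7311 → 7311
item=K: user_limit=3181 → 3181
item=L: user_limit=3261 → 3261
item=M: user_limit=NULL, plan_limit=4273 → 4273
item=P: user_limit=3254 → 3254
item=R: user_limit=NULL, plan_limit=NULL, system_limit=NULL (all NULL) → NULL
item=S: user_limit=6109 → 6109
item=Z: user_limit=NULL, plan_limit=3627 → 3627

NULL, 3554, 7311, 3181, 3261, 4273, 3254, NULL, 6109, 3627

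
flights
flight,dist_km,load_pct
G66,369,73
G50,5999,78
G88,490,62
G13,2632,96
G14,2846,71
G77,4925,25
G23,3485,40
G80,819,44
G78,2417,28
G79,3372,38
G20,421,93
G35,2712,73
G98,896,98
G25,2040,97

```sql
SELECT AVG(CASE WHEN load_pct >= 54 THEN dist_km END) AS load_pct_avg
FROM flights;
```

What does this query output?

flight=G66: ✓ → 369
flight=G50: ✓ → 5999
flight=G88: ✓ → 490
flight=G13: ✓ → 2632
flight=G14: ✓ → 2846
flight=G77: ✗
flight=G23: ✗
flight=G80: ✗
flight=G78: ✗
flight=G79: ✗
flight=G20: ✓ → 421
flight=G35: ✓ → 2712
flight=G98: ✓ → 896
flight=G25: ✓ → 2040
load_pct_avg = (369 + 5999 + 490 + 2632 + 2846 + 421 + 2712 + 896 + 2040) / 9 = 2045

2045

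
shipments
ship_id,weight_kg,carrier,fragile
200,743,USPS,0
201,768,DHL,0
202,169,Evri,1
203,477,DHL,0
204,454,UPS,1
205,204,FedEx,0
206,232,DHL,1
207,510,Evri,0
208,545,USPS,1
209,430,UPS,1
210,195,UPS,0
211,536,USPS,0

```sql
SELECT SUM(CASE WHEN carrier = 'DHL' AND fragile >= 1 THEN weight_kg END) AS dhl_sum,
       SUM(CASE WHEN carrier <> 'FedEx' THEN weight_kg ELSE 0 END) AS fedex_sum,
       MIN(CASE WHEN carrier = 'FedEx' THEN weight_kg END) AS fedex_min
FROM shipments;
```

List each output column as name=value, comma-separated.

dhl_sum=232, fedex_sum=5059, fedex_min=204

[dhl_sum: carrier = 'DHL' AND fragile >= 1]
ship_id=200: ✗
ship_id=201: ✗
ship_id=202: ✗
ship_id=203: ✗
ship_id=204: ✗
ship_id=205: ✗
ship_id=206: ✓ → 232
ship_id=207: ✗
ship_id=208: ✗
ship_id=209: ✗
ship_id=210: ✗
ship_id=211: ✗
dhl_sum = 232
—
[fedex_sum: carrier <> 'FedEx']
ship_id=200: ✓ → 743
ship_id=201: ✓ → 768
ship_id=202: ✓ → 169
ship_id=203: ✓ → 477
ship_id=204: ✓ → 454
ship_id=205: ✗
ship_id=206: ✓ → 232
ship_id=207: ✓ → 510
ship_id=208: ✓ → 545
ship_id=209: ✓ → 430
ship_id=210: ✓ → 195
ship_id=211: ✓ → 536
fedex_sum = 743 + 768 + 169 + 477 + 454 + 232 + 510 + 545 + 430 + 195 + 536 = 5059
—
[fedex_min: carrier = 'FedEx']
ship_id=200: ✗
ship_id=201: ✗
ship_id=202: ✗
ship_id=203: ✗
ship_id=204: ✗
ship_id=205: ✓ → 204
ship_id=206: ✗
ship_id=207: ✗
ship_id=208: ✗
ship_id=209: ✗
ship_id=210: ✗
ship_id=211: ✗
fedex_min = MIN(204) = 204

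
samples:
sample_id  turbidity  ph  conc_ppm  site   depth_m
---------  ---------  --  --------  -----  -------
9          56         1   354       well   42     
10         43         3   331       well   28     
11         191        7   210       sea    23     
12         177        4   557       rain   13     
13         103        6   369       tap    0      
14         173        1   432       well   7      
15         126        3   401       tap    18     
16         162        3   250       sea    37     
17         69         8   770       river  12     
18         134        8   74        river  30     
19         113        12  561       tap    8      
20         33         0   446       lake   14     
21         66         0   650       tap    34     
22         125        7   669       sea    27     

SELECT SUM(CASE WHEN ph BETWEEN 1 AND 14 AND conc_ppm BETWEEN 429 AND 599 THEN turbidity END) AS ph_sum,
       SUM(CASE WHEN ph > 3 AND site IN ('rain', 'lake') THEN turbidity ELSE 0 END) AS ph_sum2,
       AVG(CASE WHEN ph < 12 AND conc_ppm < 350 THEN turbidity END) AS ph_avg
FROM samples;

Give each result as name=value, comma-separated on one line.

ph_sum=463, ph_sum2=177, ph_avg=132.5

[ph_sum: ph BETWEEN 1 AND 14 AND conc_ppm BETWEEN 429 AND 599]
sample_id=9: ✗
sample_id=10: ✗
sample_id=11: ✗
sample_id=12: ✓ → 177
sample_id=13: ✗
sample_id=14: ✓ → 173
sample_id=15: ✗
sample_id=16: ✗
sample_id=17: ✗
sample_id=18: ✗
sample_id=19: ✓ → 113
sample_id=20: ✗
sample_id=21: ✗
sample_id=22: ✗
ph_sum = 177 + 173 + 113 = 463
—
[ph_sum2: ph > 3 AND site IN ('rain', 'lake')]
sample_id=9: ✗
sample_id=10: ✗
sample_id=11: ✗
sample_id=12: ✓ → 177
sample_id=13: ✗
sample_id=14: ✗
sample_id=15: ✗
sample_id=16: ✗
sample_id=17: ✗
sample_id=18: ✗
sample_id=19: ✗
sample_id=20: ✗
sample_id=21: ✗
sample_id=22: ✗
ph_sum2 = 177
—
[ph_avg: ph < 12 AND conc_ppm < 350]
sample_id=9: ✗
sample_id=10: ✓ → 43
sample_id=11: ✓ → 191
sample_id=12: ✗
sample_id=13: ✗
sample_id=14: ✗
sample_id=15: ✗
sample_id=16: ✓ → 162
sample_id=17: ✗
sample_id=18: ✓ → 134
sample_id=19: ✗
sample_id=20: ✗
sample_id=21: ✗
sample_id=22: ✗
ph_avg = (43 + 191 + 162 + 134) / 4 = 132.5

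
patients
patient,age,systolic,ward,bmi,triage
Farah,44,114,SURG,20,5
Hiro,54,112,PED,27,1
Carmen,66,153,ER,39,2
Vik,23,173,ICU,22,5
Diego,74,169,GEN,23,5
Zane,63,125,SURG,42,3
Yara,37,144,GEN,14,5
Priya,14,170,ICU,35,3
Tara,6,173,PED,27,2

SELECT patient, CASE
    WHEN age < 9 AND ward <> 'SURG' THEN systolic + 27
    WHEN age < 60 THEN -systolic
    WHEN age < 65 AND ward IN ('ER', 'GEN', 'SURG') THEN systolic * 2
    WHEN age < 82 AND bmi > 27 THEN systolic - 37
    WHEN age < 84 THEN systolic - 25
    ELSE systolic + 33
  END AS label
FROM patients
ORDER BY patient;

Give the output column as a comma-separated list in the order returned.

patient=Carmen: age < 82 AND bmi > 27 → 116
patient=Diego: age < 84 → 144
patient=Farah: age < 60 → -114
patient=Hiro: age < 60 → -112
patient=Priya: age < 60 → -170
patient=Tara: age < 9 AND ward <> 'SURG' → 200
patient=Vik: age < 60 → -173
patient=Yara: age < 60 → -144
patient=Zane: age < 65 AND ward IN ('ER', 'GEN', 'SURG') → 250

116, 144, -114, -112, -170, 200, -173, -144, 250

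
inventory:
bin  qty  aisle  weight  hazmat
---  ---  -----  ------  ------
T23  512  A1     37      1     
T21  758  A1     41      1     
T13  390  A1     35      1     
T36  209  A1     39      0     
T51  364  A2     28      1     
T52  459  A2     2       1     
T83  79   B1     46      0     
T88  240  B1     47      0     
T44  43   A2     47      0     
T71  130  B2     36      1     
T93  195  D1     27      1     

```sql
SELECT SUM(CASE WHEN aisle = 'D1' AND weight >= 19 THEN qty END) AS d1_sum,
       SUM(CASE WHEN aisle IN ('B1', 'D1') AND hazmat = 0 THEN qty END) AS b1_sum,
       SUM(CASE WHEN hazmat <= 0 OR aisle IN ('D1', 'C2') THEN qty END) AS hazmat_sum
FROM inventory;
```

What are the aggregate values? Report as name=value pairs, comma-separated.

d1_sum=195, b1_sum=319, hazmat_sum=766

[d1_sum: aisle = 'D1' AND weight >= 19]
bin=T23: ✗
bin=T21: ✗
bin=T13: ✗
bin=T36: ✗
bin=T51: ✗
bin=T52: ✗
bin=T83: ✗
bin=T88: ✗
bin=T44: ✗
bin=T71: ✗
bin=T93: ✓ → 195
d1_sum = 195
—
[b1_sum: aisle IN ('B1', 'D1') AND hazmat = 0]
bin=T23: ✗
bin=T21: ✗
bin=T13: ✗
bin=T36: ✗
bin=T51: ✗
bin=T52: ✗
bin=T83: ✓ → 79
bin=T88: ✓ → 240
bin=T44: ✗
bin=T71: ✗
bin=T93: ✗
b1_sum = 79 + 240 = 319
—
[hazmat_sum: hazmat <= 0 OR aisle IN ('D1', 'C2')]
bin=T23: ✗
bin=T21: ✗
bin=T13: ✗
bin=T36: ✓ → 209
bin=T51: ✗
bin=T52: ✗
bin=T83: ✓ → 79
bin=T88: ✓ → 240
bin=T44: ✓ → 43
bin=T71: ✗
bin=T93: ✓ → 195
hazmat_sum = 209 + 79 + 240 + 43 + 195 = 766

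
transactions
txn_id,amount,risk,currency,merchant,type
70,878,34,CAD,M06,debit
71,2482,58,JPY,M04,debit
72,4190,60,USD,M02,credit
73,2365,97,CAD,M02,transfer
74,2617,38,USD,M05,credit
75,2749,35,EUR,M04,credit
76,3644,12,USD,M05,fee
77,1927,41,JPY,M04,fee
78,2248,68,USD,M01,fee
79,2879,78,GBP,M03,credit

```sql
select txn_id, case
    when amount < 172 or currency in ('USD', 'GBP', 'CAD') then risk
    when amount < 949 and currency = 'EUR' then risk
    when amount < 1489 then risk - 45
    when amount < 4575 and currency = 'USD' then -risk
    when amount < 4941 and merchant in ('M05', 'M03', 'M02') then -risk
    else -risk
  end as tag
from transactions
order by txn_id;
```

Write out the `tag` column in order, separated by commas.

txn_id=70: amount < 172 or currency in ('USD', 'GBP', 'CAD') → 34
txn_id=71: ELSE → -58
txn_id=72: amount < 172 or currency in ('USD', 'GBP', 'CAD') → 60
txn_id=73: amount < 172 or currency in ('USD', 'GBP', 'CAD') → 97
txn_id=74: amount < 172 or currency in ('USD', 'GBP', 'CAD') → 38
txn_id=75: ELSE → -35
txn_id=76: amount < 172 or currency in ('USD', 'GBP', 'CAD') → 12
txn_id=77: ELSE → -41
txn_id=78: amount < 172 or currency in ('USD', 'GBP', 'CAD') → 68
txn_id=79: amount < 172 or currency in ('USD', 'GBP', 'CAD') → 78

34, -58, 60, 97, 38, -35, 12, -41, 68, 78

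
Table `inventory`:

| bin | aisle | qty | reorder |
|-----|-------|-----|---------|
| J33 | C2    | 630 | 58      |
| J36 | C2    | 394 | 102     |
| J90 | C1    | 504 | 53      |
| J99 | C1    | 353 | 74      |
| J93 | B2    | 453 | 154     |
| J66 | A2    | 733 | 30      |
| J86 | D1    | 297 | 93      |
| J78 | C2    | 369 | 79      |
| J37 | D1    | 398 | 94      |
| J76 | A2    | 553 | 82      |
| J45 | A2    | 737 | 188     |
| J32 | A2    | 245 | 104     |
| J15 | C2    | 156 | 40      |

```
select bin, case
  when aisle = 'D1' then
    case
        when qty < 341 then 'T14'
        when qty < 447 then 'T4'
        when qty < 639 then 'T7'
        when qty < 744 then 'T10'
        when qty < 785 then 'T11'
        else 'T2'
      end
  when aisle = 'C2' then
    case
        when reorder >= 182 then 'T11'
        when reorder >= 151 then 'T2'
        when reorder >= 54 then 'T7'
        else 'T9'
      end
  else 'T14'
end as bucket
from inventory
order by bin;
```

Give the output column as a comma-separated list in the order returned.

T9, T14, T7, T7, T4, T14, T14, T14, T7, T14, T14, T14, T14

bin=J15: aisle='C2' → inner[ELSE] → T9
bin=J32: aisle='A2' → outer ELSE → T14
bin=J33: aisle='C2' → inner[reorder >= 54] → T7
bin=J36: aisle='C2' → inner[reorder >= 54] → T7
bin=J37: aisle='D1' → inner[qty < 447] → T4
bin=J45: aisle='A2' → outer ELSE → T14
bin=J66: aisle='A2' → outer ELSE → T14
bin=J76: aisle='A2' → outer ELSE → T14
bin=J78: aisle='C2' → inner[reorder >= 54] → T7
bin=J86: aisle='D1' → inner[qty < 341] → T14
bin=J90: aisle='C1' → outer ELSE → T14
bin=J93: aisle='B2' → outer ELSE → T14
bin=J99: aisle='C1' → outer ELSE → T14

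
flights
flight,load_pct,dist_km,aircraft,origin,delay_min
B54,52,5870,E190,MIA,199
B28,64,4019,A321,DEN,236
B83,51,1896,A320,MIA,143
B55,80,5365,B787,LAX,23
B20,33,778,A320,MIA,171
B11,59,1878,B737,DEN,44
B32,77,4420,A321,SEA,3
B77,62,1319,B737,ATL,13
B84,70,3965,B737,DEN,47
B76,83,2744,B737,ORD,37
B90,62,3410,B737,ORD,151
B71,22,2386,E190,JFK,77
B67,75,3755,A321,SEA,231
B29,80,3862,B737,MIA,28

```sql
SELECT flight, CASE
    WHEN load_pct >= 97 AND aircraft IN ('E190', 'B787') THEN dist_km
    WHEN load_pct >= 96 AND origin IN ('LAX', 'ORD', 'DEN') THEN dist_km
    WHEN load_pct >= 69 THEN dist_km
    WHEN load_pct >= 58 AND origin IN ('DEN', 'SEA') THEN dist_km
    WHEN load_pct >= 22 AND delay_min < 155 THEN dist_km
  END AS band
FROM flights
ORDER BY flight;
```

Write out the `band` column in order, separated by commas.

1878, NULL, 4019, 3862, 4420, NULL, 5365, 3755, 2386, 2744, 1319, 1896, 3965, 3410

flight=B11: load_pct >= 58 AND origin IN ('DEN', 'SEA') → 1878
flight=B20: (no match → NULL) → NULL
flight=B28: load_pct >= 58 AND origin IN ('DEN', 'SEA') → 4019
flight=B29: load_pct >= 69 → 3862
flight=B32: load_pct >= 69 → 4420
flight=B54: (no match → NULL) → NULL
flight=B55: load_pct >= 69 → 5365
flight=B67: load_pct >= 69 → 3755
flight=B71: load_pct >= 22 AND delay_min < 155 → 2386
flight=B76: load_pct >= 69 → 2744
flight=B77: load_pct >= 22 AND delay_min < 155 → 1319
flight=B83: load_pct >= 22 AND delay_min < 155 → 1896
flight=B84: load_pct >= 69 → 3965
flight=B90: load_pct >= 22 AND delay_min < 155 → 3410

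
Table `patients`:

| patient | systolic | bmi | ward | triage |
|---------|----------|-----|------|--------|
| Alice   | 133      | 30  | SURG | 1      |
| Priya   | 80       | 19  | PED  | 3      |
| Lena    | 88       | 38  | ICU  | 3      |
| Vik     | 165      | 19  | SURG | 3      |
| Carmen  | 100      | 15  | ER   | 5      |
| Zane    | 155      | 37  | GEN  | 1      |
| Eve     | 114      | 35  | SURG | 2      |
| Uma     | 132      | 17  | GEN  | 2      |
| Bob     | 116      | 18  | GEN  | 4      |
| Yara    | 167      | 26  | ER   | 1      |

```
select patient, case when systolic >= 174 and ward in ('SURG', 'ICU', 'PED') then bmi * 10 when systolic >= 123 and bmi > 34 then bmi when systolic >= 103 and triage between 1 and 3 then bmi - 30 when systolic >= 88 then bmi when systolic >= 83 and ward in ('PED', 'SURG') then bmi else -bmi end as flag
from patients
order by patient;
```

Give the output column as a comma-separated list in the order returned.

patient=Alice: systolic >= 103 and triage between 1 and 3 → 0
patient=Bob: systolic >= 88 → 18
patient=Carmen: systolic >= 88 → 15
patient=Eve: systolic >= 103 and triage between 1 and 3 → 5
patient=Lena: systolic >= 88 → 38
patient=Priya: ELSE → -19
patient=Uma: systolic >= 103 and triage between 1 and 3 → -13
patient=Vik: systolic >= 103 and triage between 1 and 3 → -11
patient=Yara: systolic >= 103 and triage between 1 and 3 → -4
patient=Zane: systolic >= 123 and bmi > 34 → 37

0, 18, 15, 5, 38, -19, -13, -11, -4, 37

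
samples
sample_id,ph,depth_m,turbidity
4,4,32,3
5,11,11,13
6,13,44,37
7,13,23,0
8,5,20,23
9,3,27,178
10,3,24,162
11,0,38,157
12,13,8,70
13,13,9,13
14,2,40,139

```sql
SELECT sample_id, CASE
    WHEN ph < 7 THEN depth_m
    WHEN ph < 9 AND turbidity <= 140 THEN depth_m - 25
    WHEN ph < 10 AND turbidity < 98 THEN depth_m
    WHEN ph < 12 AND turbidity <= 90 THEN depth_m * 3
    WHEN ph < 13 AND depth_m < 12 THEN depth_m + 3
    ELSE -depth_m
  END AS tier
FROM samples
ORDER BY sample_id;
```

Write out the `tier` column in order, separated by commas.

32, 33, -44, -23, 20, 27, 24, 38, -8, -9, 40

sample_id=4: ph < 7 → 32
sample_id=5: ph < 12 AND turbidity <= 90 → 33
sample_id=6: ELSE → -44
sample_id=7: ELSE → -23
sample_id=8: ph < 7 → 20
sample_id=9: ph < 7 → 27
sample_id=10: ph < 7 → 24
sample_id=11: ph < 7 → 38
sample_id=12: ELSE → -8
sample_id=13: ELSE → -9
sample_id=14: ph < 7 → 40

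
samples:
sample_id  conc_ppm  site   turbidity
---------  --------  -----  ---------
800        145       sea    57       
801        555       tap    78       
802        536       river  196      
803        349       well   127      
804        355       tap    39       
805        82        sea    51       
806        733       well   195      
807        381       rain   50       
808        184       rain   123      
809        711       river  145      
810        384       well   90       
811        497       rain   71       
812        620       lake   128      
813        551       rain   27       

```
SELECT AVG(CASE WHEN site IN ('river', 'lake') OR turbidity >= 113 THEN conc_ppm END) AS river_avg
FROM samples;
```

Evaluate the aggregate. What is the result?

sample_id=800: ✗
sample_id=801: ✗
sample_id=802: ✓ → 536
sample_id=803: ✓ → 349
sample_id=804: ✗
sample_id=805: ✗
sample_id=806: ✓ → 733
sample_id=807: ✗
sample_id=808: ✓ → 184
sample_id=809: ✓ → 711
sample_id=810: ✗
sample_id=811: ✗
sample_id=812: ✓ → 620
sample_id=813: ✗
river_avg = (536 + 349 + 733 + 184 + 711 + 620) / 6 = 522.1666666667

522.1666666667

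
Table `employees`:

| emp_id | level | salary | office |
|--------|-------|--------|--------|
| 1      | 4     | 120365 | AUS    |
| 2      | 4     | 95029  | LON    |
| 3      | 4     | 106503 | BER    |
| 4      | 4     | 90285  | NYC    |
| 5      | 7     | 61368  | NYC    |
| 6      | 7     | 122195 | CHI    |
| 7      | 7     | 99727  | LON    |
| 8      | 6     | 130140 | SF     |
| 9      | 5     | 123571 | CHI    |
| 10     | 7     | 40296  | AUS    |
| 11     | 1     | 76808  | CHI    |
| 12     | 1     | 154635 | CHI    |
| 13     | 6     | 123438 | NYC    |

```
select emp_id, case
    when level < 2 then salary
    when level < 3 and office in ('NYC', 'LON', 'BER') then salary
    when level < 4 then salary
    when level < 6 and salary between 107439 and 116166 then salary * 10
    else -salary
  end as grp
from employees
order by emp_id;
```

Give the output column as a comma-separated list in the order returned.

-120365, -95029, -106503, -90285, -61368, -122195, -99727, -130140, -123571, -40296, 76808, 154635, -123438

emp_id=1: ELSE → -120365
emp_id=2: ELSE → -95029
emp_id=3: ELSE → -106503
emp_id=4: ELSE → -90285
emp_id=5: ELSE → -61368
emp_id=6: ELSE → -122195
emp_id=7: ELSE → -99727
emp_id=8: ELSE → -130140
emp_id=9: ELSE → -123571
emp_id=10: ELSE → -40296
emp_id=11: level < 2 → 76808
emp_id=12: level < 2 → 154635
emp_id=13: ELSE → -123438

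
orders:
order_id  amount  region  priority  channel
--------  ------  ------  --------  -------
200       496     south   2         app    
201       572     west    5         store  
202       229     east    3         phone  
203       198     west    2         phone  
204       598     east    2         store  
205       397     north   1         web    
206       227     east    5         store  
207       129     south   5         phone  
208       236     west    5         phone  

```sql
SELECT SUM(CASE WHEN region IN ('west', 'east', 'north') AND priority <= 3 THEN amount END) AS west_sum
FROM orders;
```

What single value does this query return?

order_id=200: ✗
order_id=201: ✗
order_id=202: ✓ → 229
order_id=203: ✓ → 198
order_id=204: ✓ → 598
order_id=205: ✓ → 397
order_id=206: ✗
order_id=207: ✗
order_id=208: ✗
west_sum = 229 + 198 + 598 + 397 = 1422

1422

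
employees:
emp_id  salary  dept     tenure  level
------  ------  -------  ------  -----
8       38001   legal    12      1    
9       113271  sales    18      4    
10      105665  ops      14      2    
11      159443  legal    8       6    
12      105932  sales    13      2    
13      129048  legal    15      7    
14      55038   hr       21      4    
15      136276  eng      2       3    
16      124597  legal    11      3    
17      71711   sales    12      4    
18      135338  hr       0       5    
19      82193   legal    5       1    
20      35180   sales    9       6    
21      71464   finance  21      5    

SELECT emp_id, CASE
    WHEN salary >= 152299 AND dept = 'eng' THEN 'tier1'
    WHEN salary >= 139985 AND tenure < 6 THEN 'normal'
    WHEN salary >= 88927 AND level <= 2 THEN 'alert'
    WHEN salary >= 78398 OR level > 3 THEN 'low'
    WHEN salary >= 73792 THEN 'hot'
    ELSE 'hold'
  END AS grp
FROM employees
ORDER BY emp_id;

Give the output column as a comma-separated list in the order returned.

hold, low, alert, low, alert, low, low, low, low, low, low, low, low, low

emp_id=8: ELSE → hold
emp_id=9: salary >= 78398 OR level > 3 → low
emp_id=10: salary >= 88927 AND level <= 2 → alert
emp_id=11: salary >= 78398 OR level > 3 → low
emp_id=12: salary >= 88927 AND level <= 2 → alert
emp_id=13: salary >= 78398 OR level > 3 → low
emp_id=14: salary >= 78398 OR level > 3 → low
emp_id=15: salary >= 78398 OR level > 3 → low
emp_id=16: salary >= 78398 OR level > 3 → low
emp_id=17: salary >= 78398 OR level > 3 → low
emp_id=18: salary >= 78398 OR level > 3 → low
emp_id=19: salary >= 78398 OR level > 3 → low
emp_id=20: salary >= 78398 OR level > 3 → low
emp_id=21: salary >= 78398 OR level > 3 → low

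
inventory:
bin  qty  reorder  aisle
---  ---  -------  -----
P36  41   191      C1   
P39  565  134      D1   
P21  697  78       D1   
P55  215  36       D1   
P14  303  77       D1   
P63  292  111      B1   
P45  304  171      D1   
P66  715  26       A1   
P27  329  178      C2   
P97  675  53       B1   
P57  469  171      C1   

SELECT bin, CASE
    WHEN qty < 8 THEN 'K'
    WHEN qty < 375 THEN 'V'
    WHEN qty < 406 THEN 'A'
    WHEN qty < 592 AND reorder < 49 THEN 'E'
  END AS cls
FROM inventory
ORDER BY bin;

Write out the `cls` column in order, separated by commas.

bin=P14: qty < 375 → V
bin=P21: (no match → NULL) → NULL
bin=P27: qty < 375 → V
bin=P36: qty < 375 → V
bin=P39: (no match → NULL) → NULL
bin=P45: qty < 375 → V
bin=P55: qty < 375 → V
bin=P57: (no match → NULL) → NULL
bin=P63: qty < 375 → V
bin=P66: (no match → NULL) → NULL
bin=P97: (no match → NULL) → NULL

V, NULL, V, V, NULL, V, V, NULL, V, NULL, NULL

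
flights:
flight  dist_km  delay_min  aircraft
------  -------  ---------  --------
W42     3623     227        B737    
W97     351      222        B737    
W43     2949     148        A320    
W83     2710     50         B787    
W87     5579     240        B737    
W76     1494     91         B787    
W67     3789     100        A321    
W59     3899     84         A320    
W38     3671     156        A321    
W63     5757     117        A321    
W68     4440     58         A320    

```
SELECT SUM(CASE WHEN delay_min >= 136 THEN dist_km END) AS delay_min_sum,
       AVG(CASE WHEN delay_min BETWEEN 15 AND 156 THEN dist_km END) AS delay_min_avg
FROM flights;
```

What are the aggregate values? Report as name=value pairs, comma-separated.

[delay_min_sum: delay_min >= 136]
flight=W42: ✓ → 3623
flight=W97: ✓ → 351
flight=W43: ✓ → 2949
flight=W83: ✗
flight=W87: ✓ → 5579
flight=W76: ✗
flight=W67: ✗
flight=W59: ✗
flight=W38: ✓ → 3671
flight=W63: ✗
flight=W68: ✗
delay_min_sum = 3623 + 351 + 2949 + 5579 + 3671 = 16173
—
[delay_min_avg: delay_min BETWEEN 15 AND 156]
flight=W42: ✗
flight=W97: ✗
flight=W43: ✓ → 2949
flight=W83: ✓ → 2710
flight=W87: ✗
flight=W76: ✓ → 1494
flight=W67: ✓ → 3789
flight=W59: ✓ → 3899
flight=W38: ✓ → 3671
flight=W63: ✓ → 5757
flight=W68: ✓ → 4440
delay_min_avg = (2949 + 2710 + 1494 + 3789 + 3899 + 3671 + 5757 + 4440) / 8 = 3588.625

delay_min_sum=16173, delay_min_avg=3588.625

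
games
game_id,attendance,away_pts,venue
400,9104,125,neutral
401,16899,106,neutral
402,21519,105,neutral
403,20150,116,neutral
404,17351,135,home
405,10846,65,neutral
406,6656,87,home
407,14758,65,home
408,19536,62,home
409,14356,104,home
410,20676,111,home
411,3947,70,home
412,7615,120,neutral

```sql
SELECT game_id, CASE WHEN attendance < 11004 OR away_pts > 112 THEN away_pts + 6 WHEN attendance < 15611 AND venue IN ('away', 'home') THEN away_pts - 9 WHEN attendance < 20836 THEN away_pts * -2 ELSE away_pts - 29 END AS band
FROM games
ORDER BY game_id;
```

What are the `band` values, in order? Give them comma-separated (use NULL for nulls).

131, -212, 76, 122, 141, 71, 93, 56, -124, 95, -222, 76, 126

game_id=400: attendance < 11004 OR away_pts > 112 → 131
game_id=401: attendance < 20836 → -212
game_id=402: ELSE → 76
game_id=403: attendance < 11004 OR away_pts > 112 → 122
game_id=404: attendance < 11004 OR away_pts > 112 → 141
game_id=405: attendance < 11004 OR away_pts > 112 → 71
game_id=406: attendance < 11004 OR away_pts > 112 → 93
game_id=407: attendance < 15611 AND venue IN ('away', 'home') → 56
game_id=408: attendance < 20836 → -124
game_id=409: attendance < 15611 AND venue IN ('away', 'home') → 95
game_id=410: attendance < 20836 → -222
game_id=411: attendance < 11004 OR away_pts > 112 → 76
game_id=412: attendance < 11004 OR away_pts > 112 → 126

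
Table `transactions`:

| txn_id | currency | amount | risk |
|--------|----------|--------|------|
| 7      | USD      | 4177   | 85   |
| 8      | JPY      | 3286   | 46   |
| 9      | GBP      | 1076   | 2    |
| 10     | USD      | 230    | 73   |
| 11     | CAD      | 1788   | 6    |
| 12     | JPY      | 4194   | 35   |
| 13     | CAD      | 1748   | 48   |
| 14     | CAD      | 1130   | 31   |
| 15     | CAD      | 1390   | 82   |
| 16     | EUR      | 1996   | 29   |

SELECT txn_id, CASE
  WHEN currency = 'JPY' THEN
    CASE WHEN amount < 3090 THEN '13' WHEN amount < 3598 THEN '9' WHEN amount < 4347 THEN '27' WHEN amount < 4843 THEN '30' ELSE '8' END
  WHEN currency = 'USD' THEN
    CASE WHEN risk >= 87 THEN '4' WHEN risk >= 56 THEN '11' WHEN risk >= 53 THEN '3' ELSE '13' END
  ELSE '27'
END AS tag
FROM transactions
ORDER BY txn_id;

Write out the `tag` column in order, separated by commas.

11, 9, 27, 11, 27, 27, 27, 27, 27, 27

txn_id=7: currency='USD' → inner[risk >= 56] → 11
txn_id=8: currency='JPY' → inner[amount < 3598] → 9
txn_id=9: currency='GBP' → outer ELSE → 27
txn_id=10: currency='USD' → inner[risk >= 56] → 11
txn_id=11: currency='CAD' → outer ELSE → 27
txn_id=12: currency='JPY' → inner[amount < 4347] → 27
txn_id=13: currency='CAD' → outer ELSE → 27
txn_id=14: currency='CAD' → outer ELSE → 27
txn_id=15: currency='CAD' → outer ELSE → 27
txn_id=16: currency='EUR' → outer ELSE → 27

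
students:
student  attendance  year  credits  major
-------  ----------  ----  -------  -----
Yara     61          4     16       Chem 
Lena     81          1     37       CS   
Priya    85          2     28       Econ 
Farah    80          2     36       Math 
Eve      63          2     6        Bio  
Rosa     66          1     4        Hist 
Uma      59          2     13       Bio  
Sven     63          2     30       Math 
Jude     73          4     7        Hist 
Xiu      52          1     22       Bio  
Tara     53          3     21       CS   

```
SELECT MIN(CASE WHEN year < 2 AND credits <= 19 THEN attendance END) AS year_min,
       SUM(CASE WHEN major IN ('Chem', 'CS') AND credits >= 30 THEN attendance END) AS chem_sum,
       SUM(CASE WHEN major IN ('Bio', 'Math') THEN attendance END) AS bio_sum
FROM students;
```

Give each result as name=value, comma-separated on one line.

year_min=66, chem_sum=81, bio_sum=317

[year_min: year < 2 AND credits <= 19]
student=Yara: ✗
student=Lena: ✗
student=Priya: ✗
student=Farah: ✗
student=Eve: ✗
student=Rosa: ✓ → 66
student=Uma: ✗
student=Sven: ✗
student=Jude: ✗
student=Xiu: ✗
student=Tara: ✗
year_min = MIN(66) = 66
—
[chem_sum: major IN ('Chem', 'CS') AND credits >= 30]
student=Yara: ✗
student=Lena: ✓ → 81
student=Priya: ✗
student=Farah: ✗
student=Eve: ✗
student=Rosa: ✗
student=Uma: ✗
student=Sven: ✗
student=Jude: ✗
student=Xiu: ✗
student=Tara: ✗
chem_sum = 81
—
[bio_sum: major IN ('Bio', 'Math')]
student=Yara: ✗
student=Lena: ✗
student=Priya: ✗
student=Farah: ✓ → 80
student=Eve: ✓ → 63
student=Rosa: ✗
student=Uma: ✓ → 59
student=Sven: ✓ → 63
student=Jude: ✗
student=Xiu: ✓ → 52
student=Tara: ✗
bio_sum = 80 + 63 + 59 + 63 + 52 = 317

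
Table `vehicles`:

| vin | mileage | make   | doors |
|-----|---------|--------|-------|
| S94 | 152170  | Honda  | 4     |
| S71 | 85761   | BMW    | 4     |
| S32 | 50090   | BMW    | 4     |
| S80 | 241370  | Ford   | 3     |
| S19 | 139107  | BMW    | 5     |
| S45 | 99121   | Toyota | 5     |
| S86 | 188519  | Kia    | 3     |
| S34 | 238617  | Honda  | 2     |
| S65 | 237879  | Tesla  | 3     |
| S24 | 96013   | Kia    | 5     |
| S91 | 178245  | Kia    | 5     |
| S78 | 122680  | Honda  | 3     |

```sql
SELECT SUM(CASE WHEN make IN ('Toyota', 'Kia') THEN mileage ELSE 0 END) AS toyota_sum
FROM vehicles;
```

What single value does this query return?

vin=S94: ✗
vin=S71: ✗
vin=S32: ✗
vin=S80: ✗
vin=S19: ✗
vin=S45: ✓ → 99121
vin=S86: ✓ → 188519
vin=S34: ✗
vin=S65: ✗
vin=S24: ✓ → 96013
vin=S91: ✓ → 178245
vin=S78: ✗
toyota_sum = 99121 + 188519 + 96013 + 178245 = 561898

561898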